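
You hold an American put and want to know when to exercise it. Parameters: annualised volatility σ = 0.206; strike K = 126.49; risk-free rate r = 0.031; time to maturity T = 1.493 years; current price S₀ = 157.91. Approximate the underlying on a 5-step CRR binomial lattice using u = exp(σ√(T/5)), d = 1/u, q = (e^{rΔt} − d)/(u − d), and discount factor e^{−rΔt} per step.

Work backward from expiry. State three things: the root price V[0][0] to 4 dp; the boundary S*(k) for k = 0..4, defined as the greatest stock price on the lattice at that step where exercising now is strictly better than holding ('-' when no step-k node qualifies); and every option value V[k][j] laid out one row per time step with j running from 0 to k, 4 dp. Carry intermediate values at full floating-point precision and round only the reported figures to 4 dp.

price = 2.9225
boundary = - - - - 100.6608
tree:
2.9225
5.2686 0.7493
9.2846 1.5533 0.0000
15.8533 3.2198 0.0000 0.0000
25.8292 6.6745 0.0000 0.0000 0.0000
36.5459 13.8357 0.0000 0.0000 0.0000 0.0000

params: Δt=0.29860 u=1.11915 d=0.89354 q=0.51311 e^(-rΔt)=0.99079
t_5 payoffs: 36.5459 13.8357 0.0000 0.0000 0.0000 0.0000
t_4: node(4,0) S=100.6608 payoff=25.8292 vs cont=24.6638 → 25.8292 [stop]  node(4,1) S=126.0767 payoff=0.4133 vs cont=6.6745 → 6.6745 [wait]  node(4,2) S=157.9100 payoff=0.0000 vs cont=0.0000 → 0.0000 [wait]  node(4,3) S=197.7809 payoff=0.0000 vs cont=0.0000 → 0.0000 [wait]  node(4,4) S=247.7188 payoff=0.0000 vs cont=0.0000 → 0.0000 [wait]  ⇒ S*(4)=100.6608
t_3: node(3,0) S=112.6543 payoff=13.8357 vs cont=15.8533 → 15.8533 [wait]  node(3,1) S=141.0985 payoff=0.0000 vs cont=3.2198 → 3.2198 [wait]  node(3,2) S=176.7246 payoff=0.0000 vs cont=0.0000 → 0.0000 [wait]  node(3,3) S=221.3460 payoff=0.0000 vs cont=0.0000 → 0.0000 [wait]  ⇒ S*(3)=-
t_2: node(2,0) S=126.0767 payoff=0.4133 vs cont=9.2846 → 9.2846 [wait]  node(2,1) S=157.9100 payoff=0.0000 vs cont=1.5533 → 1.5533 [wait]  node(2,2) S=197.7809 payoff=0.0000 vs cont=0.0000 → 0.0000 [wait]  ⇒ S*(2)=-
t_1: node(1,0) S=141.0985 payoff=0.0000 vs cont=5.2686 → 5.2686 [wait]  node(1,1) S=176.7246 payoff=0.0000 vs cont=0.7493 → 0.7493 [wait]  ⇒ S*(1)=-
t_0: node(0,0) S=157.9100 payoff=0.0000 vs cont=2.9225 → 2.9225 [wait]  ⇒ S*(0)=-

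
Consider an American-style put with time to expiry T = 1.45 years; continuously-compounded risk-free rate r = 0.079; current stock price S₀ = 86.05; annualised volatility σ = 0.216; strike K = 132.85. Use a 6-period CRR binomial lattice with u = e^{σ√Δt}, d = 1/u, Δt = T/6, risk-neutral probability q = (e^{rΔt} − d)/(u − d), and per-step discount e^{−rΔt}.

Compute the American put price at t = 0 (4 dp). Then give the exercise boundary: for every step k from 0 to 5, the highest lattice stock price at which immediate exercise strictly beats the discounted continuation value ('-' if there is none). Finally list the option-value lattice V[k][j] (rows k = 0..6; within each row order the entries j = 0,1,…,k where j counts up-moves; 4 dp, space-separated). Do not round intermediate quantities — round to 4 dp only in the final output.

params: Δt=0.24167 u=1.11203 d=0.89926 q=0.56407 e^(-rΔt)=0.98109
t_6 payoffs: 87.3451 76.5784 63.2643 46.8000 26.4402 1.2631 0.0000
t_5: node(5,0) S=50.6027 payoff=82.2473 vs cont=79.7350 → 82.2473 [stop]  node(5,1) S=62.5755 payoff=70.2745 vs cont=67.7622 → 70.2745 [stop]  node(5,2) S=77.3812 payoff=55.4688 vs cont=52.9565 → 55.4688 [stop]  node(5,3) S=95.6899 payoff=37.1601 vs cont=34.6478 → 37.1601 [stop]  node(5,4) S=118.3306 payoff=14.5194 vs cont=12.0071 → 14.5194 [stop]  node(5,5) S=146.3282 payoff=0.0000 vs cont=0.5402 → 0.5402 [wait]  ⇒ S*(5)=118.3306
t_4: node(4,0) S=56.2716 payoff=76.5784 vs cont=74.0662 → 76.5784 [stop]  node(4,1) S=69.5857 payoff=63.2643 vs cont=60.7520 → 63.2643 [stop]  node(4,2) S=86.0500 payoff=46.8000 vs cont=44.2877 → 46.8000 [stop]  node(4,3) S=106.4098 payoff=26.4402 vs cont=23.9279 → 26.4402 [stop]  node(4,4) S=131.5869 payoff=1.2631 vs cont=6.5087 → 6.5087 [wait]  ⇒ S*(4)=106.4098
t_3: node(3,0) S=62.5755 payoff=70.2745 vs cont=67.7622 → 70.2745 [stop]  node(3,1) S=77.3812 payoff=55.4688 vs cont=52.9565 → 55.4688 [stop]  node(3,2) S=95.6899 payoff=37.1601 vs cont=34.6478 → 37.1601 [stop]  node(3,3) S=118.3306 payoff=14.5194 vs cont=14.9100 → 14.9100 [wait]  ⇒ S*(3)=95.6899
t_2: node(2,0) S=69.5857 payoff=63.2643 vs cont=60.7520 → 63.2643 [stop]  node(2,1) S=86.0500 payoff=46.8000 vs cont=44.2877 → 46.8000 [stop]  node(2,2) S=106.4098 payoff=26.4402 vs cont=24.1441 → 26.4402 [stop]  ⇒ S*(2)=106.4098
t_1: node(1,0) S=77.3812 payoff=55.4688 vs cont=52.9565 → 55.4688 [stop]  node(1,1) S=95.6899 payoff=37.1601 vs cont=34.6478 → 37.1601 [stop]  ⇒ S*(1)=95.6899
t_0: node(0,0) S=86.0500 payoff=46.8000 vs cont=44.2877 → 46.8000 [stop]  ⇒ S*(0)=86.0500

price = 46.8000
boundary = 86.0500 95.6899 106.4098 95.6899 106.4098 118.3306
tree:
46.8000
55.4688 37.1601
63.2643 46.8000 26.4402
70.2745 55.4688 37.1601 14.9100
76.5784 63.2643 46.8000 26.4402 6.5087
82.2473 70.2745 55.4688 37.1601 14.5194 0.5402
87.3451 76.5784 63.2643 46.8000 26.4402 1.2631 0.0000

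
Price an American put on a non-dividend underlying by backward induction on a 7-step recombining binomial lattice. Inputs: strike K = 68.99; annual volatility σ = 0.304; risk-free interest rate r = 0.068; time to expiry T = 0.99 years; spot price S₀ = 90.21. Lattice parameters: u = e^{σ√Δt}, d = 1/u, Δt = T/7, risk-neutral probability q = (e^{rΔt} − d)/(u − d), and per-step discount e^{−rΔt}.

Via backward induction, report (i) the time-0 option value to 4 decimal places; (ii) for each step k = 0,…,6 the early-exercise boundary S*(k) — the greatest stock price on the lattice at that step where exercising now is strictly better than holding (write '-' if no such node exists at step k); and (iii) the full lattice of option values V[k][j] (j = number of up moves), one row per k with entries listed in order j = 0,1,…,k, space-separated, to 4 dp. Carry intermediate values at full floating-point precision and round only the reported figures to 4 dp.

params: Δt=0.14143 u=1.12112 d=0.89197 q=0.51362 e^(-rΔt)=0.99043
t_7 payoffs: 28.4673 18.0568 4.9720 0.0000 0.0000 0.0000 0.0000 0.0000
t_6: node(6,0) S=45.4307 payoff=23.5593 vs cont=22.8990 → 23.5593 [stop]  node(6,1) S=57.1020 payoff=11.8880 vs cont=11.2277 → 11.8880 [stop]  node(6,2) S=71.7717 payoff=0.0000 vs cont=2.3951 → 2.3951 [wait]  node(6,3) S=90.2100 payoff=0.0000 vs cont=0.0000 → 0.0000 [wait]  node(6,4) S=113.3852 payoff=0.0000 vs cont=0.0000 → 0.0000 [wait]  node(6,5) S=142.5141 payoff=0.0000 vs cont=0.0000 → 0.0000 [wait]  node(6,6) S=179.1264 payoff=0.0000 vs cont=0.0000 → 0.0000 [wait]  ⇒ S*(6)=57.1020
t_5: node(5,0) S=50.9332 payoff=18.0568 vs cont=17.3965 → 18.0568 [stop]  node(5,1) S=64.0180 payoff=4.9720 vs cont=6.9451 → 6.9451 [wait]  node(5,2) S=80.4644 payoff=0.0000 vs cont=1.1538 → 1.1538 [wait]  node(5,3) S=101.1359 payoff=0.0000 vs cont=0.0000 → 0.0000 [wait]  node(5,4) S=127.1180 payoff=0.0000 vs cont=0.0000 → 0.0000 [wait]  node(5,5) S=159.7750 payoff=0.0000 vs cont=0.0000 → 0.0000 [wait]  ⇒ S*(5)=50.9332
t_4: node(4,0) S=57.1020 payoff=11.8880 vs cont=12.2314 → 12.2314 [wait]  node(4,1) S=71.7717 payoff=0.0000 vs cont=3.9326 → 3.9326 [wait]  node(4,2) S=90.2100 payoff=0.0000 vs cont=0.5558 → 0.5558 [wait]  node(4,3) S=113.3852 payoff=0.0000 vs cont=0.0000 → 0.0000 [wait]  node(4,4) S=142.5141 payoff=0.0000 vs cont=0.0000 → 0.0000 [wait]  ⇒ S*(4)=-
t_3: node(3,0) S=64.0180 payoff=4.9720 vs cont=7.8927 → 7.8927 [wait]  node(3,1) S=80.4644 payoff=0.0000 vs cont=2.1772 → 2.1772 [wait]  node(3,2) S=101.1359 payoff=0.0000 vs cont=0.2677 → 0.2677 [wait]  node(3,3) S=127.1180 payoff=0.0000 vs cont=0.0000 → 0.0000 [wait]  ⇒ S*(3)=-
t_2: node(2,0) S=71.7717 payoff=0.0000 vs cont=4.9096 → 4.9096 [wait]  node(2,1) S=90.2100 payoff=0.0000 vs cont=1.1850 → 1.1850 [wait]  node(2,2) S=113.3852 payoff=0.0000 vs cont=0.1290 → 0.1290 [wait]  ⇒ S*(2)=-
t_1: node(1,0) S=80.4644 payoff=0.0000 vs cont=2.9679 → 2.9679 [wait]  node(1,1) S=101.1359 payoff=0.0000 vs cont=0.6365 → 0.6365 [wait]  ⇒ S*(1)=-
t_0: node(0,0) S=90.2100 payoff=0.0000 vs cont=1.7535 → 1.7535 [wait]  ⇒ S*(0)=-

price = 1.7535
boundary = - - - - - 50.9332 57.1020
tree:
1.7535
2.9679 0.6365
4.9096 1.1850 0.1290
7.8927 2.1772 0.2677 0.0000
12.2314 3.9326 0.5558 0.0000 0.0000
18.0568 6.9451 1.1538 0.0000 0.0000 0.0000
23.5593 11.8880 2.3951 0.0000 0.0000 0.0000 0.0000
28.4673 18.0568 4.9720 0.0000 0.0000 0.0000 0.0000 0.0000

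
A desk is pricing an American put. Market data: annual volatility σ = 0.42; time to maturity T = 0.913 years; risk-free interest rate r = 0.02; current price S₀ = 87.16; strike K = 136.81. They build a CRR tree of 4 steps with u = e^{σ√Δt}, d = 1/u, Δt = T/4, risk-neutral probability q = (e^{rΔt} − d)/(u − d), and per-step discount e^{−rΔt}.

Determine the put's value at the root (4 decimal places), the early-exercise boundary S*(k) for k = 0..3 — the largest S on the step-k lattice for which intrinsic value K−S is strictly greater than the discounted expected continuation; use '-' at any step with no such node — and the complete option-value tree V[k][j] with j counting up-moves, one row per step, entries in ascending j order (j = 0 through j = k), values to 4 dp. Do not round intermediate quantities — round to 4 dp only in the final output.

price = 51.1142
boundary = - 71.3137 87.1600 106.5274
tree:
51.1142
65.4963 34.8278
78.4616 49.6500 17.8661
89.0698 65.4963 30.2826 3.5452
97.7493 78.4616 49.6500 6.6115 0.0000

Δt=0.22825  u=1.22221  d=0.81819  q=0.46133  discount=0.99545
step 4 (expiry): payoffs max(K−S,0) = 97.7493 78.4616 49.6500 6.6115 0.0000
step 3: (k=3,j=0): S=47.7402, (K−S)⁺=89.0698, hold=88.4467 ⇒ V=89.0698 exercise | (k=3,j=1): S=71.3137, (K−S)⁺=65.4963, hold=64.8732 ⇒ V=65.4963 exercise | (k=3,j=2): S=106.5274, (K−S)⁺=30.2826, hold=29.6594 ⇒ V=30.2826 exercise | (k=3,j=3): S=159.1293, (K−S)⁺=0.0000, hold=3.5452 ⇒ V=3.5452 continue  boundary S*=106.5274
step 2: (k=2,j=0): S=58.3484, (K−S)⁺=78.4616, hold=77.8385 ⇒ V=78.4616 exercise | (k=2,j=1): S=87.1600, (K−S)⁺=49.6500, hold=49.0269 ⇒ V=49.6500 exercise | (k=2,j=2): S=130.1985, (K−S)⁺=6.6115, hold=17.8661 ⇒ V=17.8661 continue  boundary S*=87.1600
step 1: (k=1,j=0): S=71.3137, (K−S)⁺=65.4963, hold=64.8732 ⇒ V=65.4963 exercise | (k=1,j=1): S=106.5274, (K−S)⁺=30.2826, hold=34.8278 ⇒ V=34.8278 continue  boundary S*=71.3137
step 0: (k=0,j=0): S=87.1600, (K−S)⁺=49.6500, hold=51.1142 ⇒ V=51.1142 continue  boundary S*=-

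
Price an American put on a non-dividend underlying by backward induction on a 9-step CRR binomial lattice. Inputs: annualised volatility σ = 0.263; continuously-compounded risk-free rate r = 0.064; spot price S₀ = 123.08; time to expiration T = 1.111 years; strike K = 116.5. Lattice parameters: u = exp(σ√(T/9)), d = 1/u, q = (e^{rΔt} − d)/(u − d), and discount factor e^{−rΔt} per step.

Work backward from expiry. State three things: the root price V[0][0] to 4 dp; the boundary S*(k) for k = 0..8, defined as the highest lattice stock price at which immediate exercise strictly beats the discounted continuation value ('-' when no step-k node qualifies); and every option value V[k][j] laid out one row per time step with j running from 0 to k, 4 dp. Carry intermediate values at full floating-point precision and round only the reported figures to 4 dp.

params: Δt=0.12344 u=1.09681 d=0.91174 q=0.51977 e^(-rΔt)=0.99213
t_9 payoffs: 62.9189 52.0425 38.9585 23.2185 4.2835 0.0000 0.0000 0.0000 0.0000 0.0000
t_8: node(8,0) S=58.7682 payoff=57.7318 vs cont=56.8150 → 57.7318 [stop]  node(8,1) S=70.6975 payoff=45.8025 vs cont=44.8858 → 45.8025 [stop]  node(8,2) S=85.0482 payoff=31.4518 vs cont=30.5350 → 31.4518 [stop]  node(8,3) S=102.3119 payoff=14.1881 vs cont=13.2713 → 14.1881 [stop]  node(8,4) S=123.0800 payoff=0.0000 vs cont=2.0408 → 2.0408 [wait]  node(8,5) S=148.0637 payoff=0.0000 vs cont=0.0000 → 0.0000 [wait]  node(8,6) S=178.1189 payoff=0.0000 vs cont=0.0000 → 0.0000 [wait]  node(8,7) S=214.2748 payoff=0.0000 vs cont=0.0000 → 0.0000 [wait]  node(8,8) S=257.7700 payoff=0.0000 vs cont=0.0000 → 0.0000 [wait]  ⇒ S*(8)=102.3119
t_7: node(7,0) S=64.4575 payoff=52.0425 vs cont=51.1258 → 52.0425 [stop]  node(7,1) S=77.5415 payoff=38.9585 vs cont=38.0417 → 38.9585 [stop]  node(7,2) S=93.2815 payoff=23.2185 vs cont=22.3017 → 23.2185 [stop]  node(7,3) S=112.2165 payoff=4.2835 vs cont=7.8123 → 7.8123 [wait]  node(7,4) S=134.9951 payoff=0.0000 vs cont=0.9724 → 0.9724 [wait]  node(7,5) S=162.3975 payoff=0.0000 vs cont=0.0000 → 0.0000 [wait]  node(7,6) S=195.3622 payoff=0.0000 vs cont=0.0000 → 0.0000 [wait]  node(7,7) S=235.0184 payoff=0.0000 vs cont=0.0000 → 0.0000 [wait]  ⇒ S*(7)=93.2815
t_6: node(6,0) S=70.6975 payoff=45.8025 vs cont=44.8858 → 45.8025 [stop]  node(6,1) S=85.0482 payoff=31.4518 vs cont=30.5350 → 31.4518 [stop]  node(6,2) S=102.3119 payoff=14.1881 vs cont=15.0911 → 15.0911 [wait]  node(6,3) S=123.0800 payoff=0.0000 vs cont=4.2236 → 4.2236 [wait]  node(6,4) S=148.0637 payoff=0.0000 vs cont=0.4633 → 0.4633 [wait]  node(6,5) S=178.1189 payoff=0.0000 vs cont=0.0000 → 0.0000 [wait]  node(6,6) S=214.2748 payoff=0.0000 vs cont=0.0000 → 0.0000 [wait]  ⇒ S*(6)=85.0482
t_5: node(5,0) S=77.5415 payoff=38.9585 vs cont=38.0417 → 38.9585 [stop]  node(5,1) S=93.2815 payoff=23.2185 vs cont=22.7674 → 23.2185 [stop]  node(5,2) S=112.2165 payoff=4.2835 vs cont=9.3681 → 9.3681 [wait]  node(5,3) S=134.9951 payoff=0.0000 vs cont=2.2512 → 2.2512 [wait]  node(5,4) S=162.3975 payoff=0.0000 vs cont=0.2207 → 0.2207 [wait]  node(5,5) S=195.3622 payoff=0.0000 vs cont=0.0000 → 0.0000 [wait]  ⇒ S*(5)=93.2815
t_4: node(4,0) S=85.0482 payoff=31.4518 vs cont=30.5350 → 31.4518 [stop]  node(4,1) S=102.3119 payoff=14.1881 vs cont=15.8934 → 15.8934 [wait]  node(4,2) S=123.0800 payoff=0.0000 vs cont=5.6243 → 5.6243 [wait]  node(4,3) S=148.0637 payoff=0.0000 vs cont=1.1864 → 1.1864 [wait]  node(4,4) S=178.1189 payoff=0.0000 vs cont=0.1052 → 0.1052 [wait]  ⇒ S*(4)=85.0482
t_3: node(3,0) S=93.2815 payoff=23.2185 vs cont=23.1811 → 23.2185 [stop]  node(3,1) S=112.2165 payoff=4.2835 vs cont=10.4727 → 10.4727 [wait]  node(3,2) S=134.9951 payoff=0.0000 vs cont=3.2915 → 3.2915 [wait]  node(3,3) S=162.3975 payoff=0.0000 vs cont=0.6195 → 0.6195 [wait]  ⇒ S*(3)=93.2815
t_2: node(2,0) S=102.3119 payoff=14.1881 vs cont=16.4630 → 16.4630 [wait]  node(2,1) S=123.0800 payoff=0.0000 vs cont=6.6871 → 6.6871 [wait]  node(2,2) S=148.0637 payoff=0.0000 vs cont=1.8877 → 1.8877 [wait]  ⇒ S*(2)=-
t_1: node(1,0) S=112.2165 payoff=4.2835 vs cont=11.2922 → 11.2922 [wait]  node(1,1) S=134.9951 payoff=0.0000 vs cont=4.1595 → 4.1595 [wait]  ⇒ S*(1)=-
t_0: node(0,0) S=123.0800 payoff=0.0000 vs cont=7.5251 → 7.5251 [wait]  ⇒ S*(0)=-

price = 7.5251
boundary = - - - 93.2815 85.0482 93.2815 85.0482 93.2815 102.3119
tree:
7.5251
11.2922 4.1595
16.4630 6.6871 1.8877
23.2185 10.4727 3.2915 0.6195
31.4518 15.8934 5.6243 1.1864 0.1052
38.9585 23.2185 9.3681 2.2512 0.2207 0.0000
45.8025 31.4518 15.0911 4.2236 0.4633 0.0000 0.0000
52.0425 38.9585 23.2185 7.8123 0.9724 0.0000 0.0000 0.0000
57.7318 45.8025 31.4518 14.1881 2.0408 0.0000 0.0000 0.0000 0.0000
62.9189 52.0425 38.9585 23.2185 4.2835 0.0000 0.0000 0.0000 0.0000 0.0000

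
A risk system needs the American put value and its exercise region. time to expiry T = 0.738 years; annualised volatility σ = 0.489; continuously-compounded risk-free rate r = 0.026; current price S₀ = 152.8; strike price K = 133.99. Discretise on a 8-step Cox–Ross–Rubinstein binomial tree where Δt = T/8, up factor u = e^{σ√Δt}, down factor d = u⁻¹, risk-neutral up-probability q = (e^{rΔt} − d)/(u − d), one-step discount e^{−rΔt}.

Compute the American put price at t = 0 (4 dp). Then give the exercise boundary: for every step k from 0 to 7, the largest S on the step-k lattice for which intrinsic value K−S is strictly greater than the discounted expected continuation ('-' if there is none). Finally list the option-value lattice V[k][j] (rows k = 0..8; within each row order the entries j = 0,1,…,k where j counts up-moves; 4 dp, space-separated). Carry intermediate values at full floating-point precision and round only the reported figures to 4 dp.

price = 15.2199
boundary = - - - - - 72.7128 84.3555 97.8624
tree:
15.2199
21.4681 8.2796
29.4431 12.6203 3.4464
39.0852 18.7634 5.7848 0.8375
49.9753 27.0529 9.5486 1.5869 0.0000
61.2772 37.5361 15.4162 3.0069 0.0000 0.0000
71.3130 49.6345 24.1389 5.6978 0.0000 0.0000 0.0000
79.9636 61.2772 36.1276 10.7965 0.0000 0.0000 0.0000 0.0000
87.4203 71.3130 49.6345 20.4580 0.0000 0.0000 0.0000 0.0000 0.0000

Δt=0.09225, u=1.16012, d=0.86198, q=0.47099, disc=e^(-rΔt)=0.99760
k=8 terminal: V=max(K-S,0) → 87.4203 71.3130 49.6345 20.4580 0.0000 0.0000 0.0000 0.0000 0.0000
k=7: j=0 S=54.0264 intr=79.9636 cont=79.6426 V=79.9636[EX]; j=1 S=72.7128 intr=61.2772 cont=60.9562 V=61.2772[EX]; j=2 S=97.8624 intr=36.1276 cont=35.8066 V=36.1276[EX]; j=3 S=131.7106 intr=2.2794 cont=10.7965 V=10.7965[hold]; j=4 S=177.2662 intr=0.0000 cont=0.0000 V=0.0000[hold]; j=5 S=238.5782 intr=0.0000 cont=0.0000 V=0.0000[hold]; j=6 S=321.0966 intr=0.0000 cont=0.0000 V=0.0000[hold]; j=7 S=432.1561 intr=0.0000 cont=0.0000 V=0.0000[hold]  S*(7)=97.8624
k=6: j=0 S=62.6770 intr=71.3130 cont=70.9920 V=71.3130[EX]; j=1 S=84.3555 intr=49.6345 cont=49.3135 V=49.6345[EX]; j=2 S=113.5320 intr=20.4580 cont=24.1389 V=24.1389[hold]; j=3 S=152.8000 intr=0.0000 cont=5.6978 V=5.6978[hold]; j=4 S=205.6498 intr=0.0000 cont=0.0000 V=0.0000[hold]; j=5 S=276.7791 intr=0.0000 cont=0.0000 V=0.0000[hold]; j=6 S=372.5102 intr=0.0000 cont=0.0000 V=0.0000[hold]  S*(6)=84.3555
k=5: j=0 S=72.7128 intr=61.2772 cont=60.9562 V=61.2772[EX]; j=1 S=97.8624 intr=36.1276 cont=37.5361 V=37.5361[hold]; j=2 S=131.7106 intr=2.2794 cont=15.4162 V=15.4162[hold]; j=3 S=177.2662 intr=0.0000 cont=3.0069 V=3.0069[hold]; j=4 S=238.5782 intr=0.0000 cont=0.0000 V=0.0000[hold]; j=5 S=321.0966 intr=0.0000 cont=0.0000 V=0.0000[hold]  S*(5)=72.7128
k=4: j=0 S=84.3555 intr=49.6345 cont=49.9753 V=49.9753[hold]; j=1 S=113.5320 intr=20.4580 cont=27.0529 V=27.0529[hold]; j=2 S=152.8000 intr=0.0000 cont=9.5486 V=9.5486[hold]; j=3 S=205.6498 intr=0.0000 cont=1.5869 V=1.5869[hold]; j=4 S=276.7791 intr=0.0000 cont=0.0000 V=0.0000[hold]  S*(4)=-
k=3: j=0 S=97.8624 intr=36.1276 cont=39.0852 V=39.0852[hold]; j=1 S=131.7106 intr=2.2794 cont=18.7634 V=18.7634[hold]; j=2 S=177.2662 intr=0.0000 cont=5.7848 V=5.7848[hold]; j=3 S=238.5782 intr=0.0000 cont=0.8375 V=0.8375[hold]  S*(3)=-
k=2: j=0 S=113.5320 intr=20.4580 cont=29.4431 V=29.4431[hold]; j=1 S=152.8000 intr=0.0000 cont=12.6203 V=12.6203[hold]; j=2 S=205.6498 intr=0.0000 cont=3.4464 V=3.4464[hold]  S*(2)=-
k=1: j=0 S=131.7106 intr=2.2794 cont=21.4681 V=21.4681[hold]; j=1 S=177.2662 intr=0.0000 cont=8.2796 V=8.2796[hold]  S*(1)=-
k=0: j=0 S=152.8000 intr=0.0000 cont=15.2199 V=15.2199[hold]  S*(0)=-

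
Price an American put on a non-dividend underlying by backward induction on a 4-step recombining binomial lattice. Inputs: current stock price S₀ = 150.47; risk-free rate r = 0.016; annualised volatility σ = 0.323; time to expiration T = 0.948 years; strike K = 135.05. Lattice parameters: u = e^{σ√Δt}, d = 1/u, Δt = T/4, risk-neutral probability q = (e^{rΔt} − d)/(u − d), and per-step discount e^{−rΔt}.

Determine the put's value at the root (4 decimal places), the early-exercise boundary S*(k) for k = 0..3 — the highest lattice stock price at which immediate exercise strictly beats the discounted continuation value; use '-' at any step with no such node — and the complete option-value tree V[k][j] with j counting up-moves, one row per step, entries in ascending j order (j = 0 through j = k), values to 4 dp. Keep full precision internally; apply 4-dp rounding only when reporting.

price = 11.1193
boundary = - - - 93.8811
tree:
11.1193
17.8996 3.6483
27.8517 6.9464 0.0000
41.1689 13.2260 0.0000 0.0000
54.8291 25.1826 0.0000 0.0000 0.0000

Δt=0.23700  u=1.17028  d=0.85449  q=0.47280  discount=0.99622
step 4 (expiry): payoffs max(K−S,0) = 54.8291 25.1826 0.0000 0.0000 0.0000
step 3: (k=3,j=0): S=93.8811, (K−S)⁺=41.1689, hold=40.6578 ⇒ V=41.1689 exercise | (k=3,j=1): S=128.5758, (K−S)⁺=6.4742, hold=13.2260 ⇒ V=13.2260 continue | (k=3,j=2): S=176.0924, (K−S)⁺=0.0000, hold=0.0000 ⇒ V=0.0000 continue | (k=3,j=3): S=241.1692, (K−S)⁺=0.0000, hold=0.0000 ⇒ V=0.0000 continue  boundary S*=93.8811
step 2: (k=2,j=0): S=109.8674, (K−S)⁺=25.1826, hold=27.8517 ⇒ V=27.8517 continue | (k=2,j=1): S=150.4700, (K−S)⁺=0.0000, hold=6.9464 ⇒ V=6.9464 continue | (k=2,j=2): S=206.0778, (K−S)⁺=0.0000, hold=0.0000 ⇒ V=0.0000 continue  boundary S*=-
step 1: (k=1,j=0): S=128.5758, (K−S)⁺=6.4742, hold=17.8996 ⇒ V=17.8996 continue | (k=1,j=1): S=176.0924, (K−S)⁺=0.0000, hold=3.6483 ⇒ V=3.6483 continue  boundary S*=-
step 0: (k=0,j=0): S=150.4700, (K−S)⁺=0.0000, hold=11.1193 ⇒ V=11.1193 continue  boundary S*=-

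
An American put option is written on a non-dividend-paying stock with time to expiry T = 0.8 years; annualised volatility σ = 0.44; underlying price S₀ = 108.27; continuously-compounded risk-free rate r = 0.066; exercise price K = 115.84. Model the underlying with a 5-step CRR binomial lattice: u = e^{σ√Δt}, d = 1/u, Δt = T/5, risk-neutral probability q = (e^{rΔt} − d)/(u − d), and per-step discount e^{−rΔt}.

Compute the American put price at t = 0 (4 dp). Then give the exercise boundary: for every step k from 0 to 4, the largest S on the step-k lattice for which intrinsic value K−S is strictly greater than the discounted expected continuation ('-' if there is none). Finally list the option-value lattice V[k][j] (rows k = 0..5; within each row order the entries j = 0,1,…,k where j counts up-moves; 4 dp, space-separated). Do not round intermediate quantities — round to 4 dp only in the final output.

params: Δt=0.16000 u=1.19244 d=0.83862 q=0.48612 e^(-rΔt)=0.98950
t_5 payoffs: 70.9315 51.9842 25.0428 0.0000 0.0000 0.0000
t_4: node(4,0) S=53.5507 payoff=62.2893 vs cont=61.0725 → 62.2893 [stop]  node(4,1) S=76.1441 payoff=39.6959 vs cont=38.4790 → 39.6959 [stop]  node(4,2) S=108.2700 payoff=7.5700 vs cont=12.7339 → 12.7339 [wait]  node(4,3) S=153.9500 payoff=0.0000 vs cont=0.0000 → 0.0000 [wait]  node(4,4) S=218.9029 payoff=0.0000 vs cont=0.0000 → 0.0000 [wait]  ⇒ S*(4)=76.1441
t_3: node(3,0) S=63.8558 payoff=51.9842 vs cont=50.7673 → 51.9842 [stop]  node(3,1) S=90.7972 payoff=25.0428 vs cont=26.3099 → 26.3099 [wait]  node(3,2) S=129.1053 payoff=0.0000 vs cont=6.4750 → 6.4750 [wait]  node(3,3) S=183.5759 payoff=0.0000 vs cont=0.0000 → 0.0000 [wait]  ⇒ S*(3)=63.8558
t_2: node(2,0) S=76.1441 payoff=39.6959 vs cont=39.0885 → 39.6959 [stop]  node(2,1) S=108.2700 payoff=7.5700 vs cont=16.4927 → 16.4927 [wait]  node(2,2) S=153.9500 payoff=0.0000 vs cont=3.2924 → 3.2924 [wait]  ⇒ S*(2)=76.1441
t_1: node(1,0) S=90.7972 payoff=25.0428 vs cont=28.1179 → 28.1179 [wait]  node(1,1) S=129.1053 payoff=0.0000 vs cont=9.9700 → 9.9700 [wait]  ⇒ S*(1)=-
t_0: node(0,0) S=108.2700 payoff=7.5700 vs cont=19.0932 → 19.0932 [wait]  ⇒ S*(0)=-

price = 19.0932
boundary = - - 76.1441 63.8558 76.1441
tree:
19.0932
28.1179 9.9700
39.6959 16.4927 3.2924
51.9842 26.3099 6.4750 0.0000
62.2893 39.6959 12.7339 0.0000 0.0000
70.9315 51.9842 25.0428 0.0000 0.0000 0.0000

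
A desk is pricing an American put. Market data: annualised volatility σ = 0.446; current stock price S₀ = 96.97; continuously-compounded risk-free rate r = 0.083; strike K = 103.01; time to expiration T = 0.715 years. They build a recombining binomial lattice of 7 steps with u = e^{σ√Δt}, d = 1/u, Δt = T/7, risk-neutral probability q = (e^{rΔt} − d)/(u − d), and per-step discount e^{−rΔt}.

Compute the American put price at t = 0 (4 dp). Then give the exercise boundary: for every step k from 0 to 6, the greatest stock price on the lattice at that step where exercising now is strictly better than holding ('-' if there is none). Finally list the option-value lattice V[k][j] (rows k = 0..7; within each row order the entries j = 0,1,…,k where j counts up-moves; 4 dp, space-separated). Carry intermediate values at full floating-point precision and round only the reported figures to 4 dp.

Δt=0.10214, u=1.15320, d=0.86715, q=0.49419, disc=e^(-rΔt)=0.99156
k=7 terminal: V=max(K-S,0) → 67.2576 55.4640 39.7800 18.9222 0.0000 0.0000 0.0000 0.0000
k=6: j=0 S=41.2296 intr=61.7804 cont=60.9107 V=61.7804[EX]; j=1 S=54.8301 intr=48.1799 cont=47.3103 V=48.1799[EX]; j=2 S=72.9169 intr=30.0931 cont=29.2235 V=30.0931[EX]; j=3 S=96.9700 intr=6.0400 cont=9.4903 V=9.4903[hold]; j=4 S=128.9575 intr=0.0000 cont=0.0000 V=0.0000[hold]; j=5 S=171.4968 intr=0.0000 cont=0.0000 V=0.0000[hold]; j=6 S=228.0684 intr=0.0000 cont=0.0000 V=0.0000[hold]  S*(6)=72.9169
k=5: j=0 S=47.5460 intr=55.4640 cont=54.5944 V=55.4640[EX]; j=1 S=63.2300 intr=39.7800 cont=38.9103 V=39.7800[EX]; j=2 S=84.0878 intr=18.9222 cont=19.7433 V=19.7433[hold]; j=3 S=111.8258 intr=0.0000 cont=4.7598 V=4.7598[hold]; j=4 S=148.7138 intr=0.0000 cont=0.0000 V=0.0000[hold]; j=5 S=197.7701 intr=0.0000 cont=0.0000 V=0.0000[hold]  S*(5)=63.2300
k=4: j=0 S=54.8301 intr=48.1799 cont=47.3103 V=48.1799[EX]; j=1 S=72.9169 intr=30.0931 cont=29.6258 V=30.0931[EX]; j=2 S=96.9700 intr=6.0400 cont=12.2345 V=12.2345[hold]; j=3 S=128.9575 intr=0.0000 cont=2.3872 V=2.3872[hold]; j=4 S=171.4968 intr=0.0000 cont=0.0000 V=0.0000[hold]  S*(4)=72.9169
k=3: j=0 S=63.2300 intr=39.7800 cont=38.9103 V=39.7800[EX]; j=1 S=84.0878 intr=18.9222 cont=21.0880 V=21.0880[hold]; j=2 S=111.8258 intr=0.0000 cont=7.3059 V=7.3059[hold]; j=3 S=148.7138 intr=0.0000 cont=1.1973 V=1.1973[hold]  S*(3)=63.2300
k=2: j=0 S=72.9169 intr=30.0931 cont=30.2848 V=30.2848[hold]; j=1 S=96.9700 intr=6.0400 cont=14.1565 V=14.1565[hold]; j=2 S=128.9575 intr=0.0000 cont=4.2509 V=4.2509[hold]  S*(2)=-
k=1: j=0 S=84.0878 intr=18.9222 cont=22.1260 V=22.1260[hold]; j=1 S=111.8258 intr=0.0000 cont=9.1831 V=9.1831[hold]  S*(1)=-
k=0: j=0 S=96.9700 intr=6.0400 cont=15.5969 V=15.5969[hold]  S*(0)=-

price = 15.5969
boundary = - - - 63.2300 72.9169 63.2300 72.9169
tree:
15.5969
22.1260 9.1831
30.2848 14.1565 4.2509
39.7800 21.0880 7.3059 1.1973
48.1799 30.0931 12.2345 2.3872 0.0000
55.4640 39.7800 19.7433 4.7598 0.0000 0.0000
61.7804 48.1799 30.0931 9.4903 0.0000 0.0000 0.0000
67.2576 55.4640 39.7800 18.9222 0.0000 0.0000 0.0000 0.0000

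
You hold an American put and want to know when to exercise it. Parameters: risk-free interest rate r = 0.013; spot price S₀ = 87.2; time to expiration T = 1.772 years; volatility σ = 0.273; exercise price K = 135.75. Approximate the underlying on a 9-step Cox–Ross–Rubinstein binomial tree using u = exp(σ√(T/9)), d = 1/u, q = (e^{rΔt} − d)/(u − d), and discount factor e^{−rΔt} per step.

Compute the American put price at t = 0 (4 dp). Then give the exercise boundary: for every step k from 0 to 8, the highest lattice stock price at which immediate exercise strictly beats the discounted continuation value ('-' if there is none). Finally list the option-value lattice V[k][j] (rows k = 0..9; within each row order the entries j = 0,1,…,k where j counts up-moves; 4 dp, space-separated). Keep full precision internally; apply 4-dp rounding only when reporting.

price = 49.3427
boundary = - 77.2517 68.4383 77.2517 87.2000 77.2517 87.2000 98.4295 111.1051
tree:
49.3427
58.4983 39.6996
67.3117 48.9067 29.9492
75.1196 58.4983 38.7894 20.5438
82.0367 67.3117 48.5500 28.4354 12.1146
88.1647 75.1196 58.4983 37.9560 18.2857 5.5020
93.5935 82.0367 67.3117 48.5500 26.6958 9.2835 1.4398
98.4030 88.1647 75.1196 58.4983 37.3205 15.3422 2.7776 0.0000
102.6638 93.5935 82.0367 67.3117 48.5500 24.6449 5.3583 0.0000 0.0000
106.4385 98.4030 88.1647 75.1196 58.4983 37.3205 10.3370 0.0000 0.0000 0.0000

Δt=0.19689  u=1.12878  d=0.88591  q=0.48031  discount=0.99744
step 9 (expiry): payoffs max(K−S,0) = 106.4385 98.4030 88.1647 75.1196 58.4983 37.3205 10.3370 0.0000 0.0000 0.0000
step 8: (k=8,j=0): S=33.0862, (K−S)⁺=102.6638, hold=102.3168 ⇒ V=102.6638 exercise | (k=8,j=1): S=42.1565, (K−S)⁺=93.5935, hold=93.2465 ⇒ V=93.5935 exercise | (k=8,j=2): S=53.7133, (K−S)⁺=82.0367, hold=81.6897 ⇒ V=82.0367 exercise | (k=8,j=3): S=68.4383, (K−S)⁺=67.3117, hold=66.9647 ⇒ V=67.3117 exercise | (k=8,j=4): S=87.2000, (K−S)⁺=48.5500, hold=48.2030 ⇒ V=48.5500 exercise | (k=8,j=5): S=111.1051, (K−S)⁺=24.6449, hold=24.2979 ⇒ V=24.6449 exercise | (k=8,j=6): S=141.5635, (K−S)⁺=0.0000, hold=5.3583 ⇒ V=5.3583 continue | (k=8,j=7): S=180.3718, (K−S)⁺=0.0000, hold=0.0000 ⇒ V=0.0000 continue | (k=8,j=8): S=229.8191, (K−S)⁺=0.0000, hold=0.0000 ⇒ V=0.0000 continue  boundary S*=111.1051
step 7: (k=7,j=0): S=37.3470, (K−S)⁺=98.4030, hold=98.0560 ⇒ V=98.4030 exercise | (k=7,j=1): S=47.5853, (K−S)⁺=88.1647, hold=87.8177 ⇒ V=88.1647 exercise | (k=7,j=2): S=60.6304, (K−S)⁺=75.1196, hold=74.7726 ⇒ V=75.1196 exercise | (k=7,j=3): S=77.2517, (K−S)⁺=58.4983, hold=58.1513 ⇒ V=58.4983 exercise | (k=7,j=4): S=98.4295, (K−S)⁺=37.3205, hold=36.9735 ⇒ V=37.3205 exercise | (k=7,j=5): S=125.4130, (K−S)⁺=10.3370, hold=15.3422 ⇒ V=15.3422 continue | (k=7,j=6): S=159.7938, (K−S)⁺=0.0000, hold=2.7776 ⇒ V=2.7776 continue | (k=7,j=7): S=203.5998, (K−S)⁺=0.0000, hold=0.0000 ⇒ V=0.0000 continue  boundary S*=98.4295
step 6: (k=6,j=0): S=42.1565, (K−S)⁺=93.5935, hold=93.2465 ⇒ V=93.5935 exercise | (k=6,j=1): S=53.7133, (K−S)⁺=82.0367, hold=81.6897 ⇒ V=82.0367 exercise | (k=6,j=2): S=68.4383, (K−S)⁺=67.3117, hold=66.9647 ⇒ V=67.3117 exercise | (k=6,j=3): S=87.2000, (K−S)⁺=48.5500, hold=48.2030 ⇒ V=48.5500 exercise | (k=6,j=4): S=111.1051, (K−S)⁺=24.6449, hold=26.6958 ⇒ V=26.6958 continue | (k=6,j=5): S=141.5635, (K−S)⁺=0.0000, hold=9.2835 ⇒ V=9.2835 continue | (k=6,j=6): S=180.3718, (K−S)⁺=0.0000, hold=1.4398 ⇒ V=1.4398 continue  boundary S*=87.2000
step 5: (k=5,j=0): S=47.5853, (K−S)⁺=88.1647, hold=87.8177 ⇒ V=88.1647 exercise | (k=5,j=1): S=60.6304, (K−S)⁺=75.1196, hold=74.7726 ⇒ V=75.1196 exercise | (k=5,j=2): S=77.2517, (K−S)⁺=58.4983, hold=58.1513 ⇒ V=58.4983 exercise | (k=5,j=3): S=98.4295, (K−S)⁺=37.3205, hold=37.9560 ⇒ V=37.9560 continue | (k=5,j=4): S=125.4130, (K−S)⁺=10.3370, hold=18.2857 ⇒ V=18.2857 continue | (k=5,j=5): S=159.7938, (K−S)⁺=0.0000, hold=5.5020 ⇒ V=5.5020 continue  boundary S*=77.2517
step 4: (k=4,j=0): S=53.7133, (K−S)⁺=82.0367, hold=81.6897 ⇒ V=82.0367 exercise | (k=4,j=1): S=68.4383, (K−S)⁺=67.3117, hold=66.9647 ⇒ V=67.3117 exercise | (k=4,j=2): S=87.2000, (K−S)⁺=48.5500, hold=48.5074 ⇒ V=48.5500 exercise | (k=4,j=3): S=111.1051, (K−S)⁺=24.6449, hold=28.4354 ⇒ V=28.4354 continue | (k=4,j=4): S=141.5635, (K−S)⁺=0.0000, hold=12.1146 ⇒ V=12.1146 continue  boundary S*=87.2000
step 3: (k=3,j=0): S=60.6304, (K−S)⁺=75.1196, hold=74.7726 ⇒ V=75.1196 exercise | (k=3,j=1): S=77.2517, (K−S)⁺=58.4983, hold=58.1513 ⇒ V=58.4983 exercise | (k=3,j=2): S=98.4295, (K−S)⁺=37.3205, hold=38.7894 ⇒ V=38.7894 continue | (k=3,j=3): S=125.4130, (K−S)⁺=10.3370, hold=20.5438 ⇒ V=20.5438 continue  boundary S*=77.2517
step 2: (k=2,j=0): S=68.4383, (K−S)⁺=67.3117, hold=66.9647 ⇒ V=67.3117 exercise | (k=2,j=1): S=87.2000, (K−S)⁺=48.5500, hold=48.9067 ⇒ V=48.9067 continue | (k=2,j=2): S=111.1051, (K−S)⁺=24.6449, hold=29.9492 ⇒ V=29.9492 continue  boundary S*=68.4383
step 1: (k=1,j=0): S=77.2517, (K−S)⁺=58.4983, hold=58.3222 ⇒ V=58.4983 exercise | (k=1,j=1): S=98.4295, (K−S)⁺=37.3205, hold=39.6996 ⇒ V=39.6996 continue  boundary S*=77.2517
step 0: (k=0,j=0): S=87.2000, (K−S)⁺=48.5500, hold=49.3427 ⇒ V=49.3427 continue  boundary S*=-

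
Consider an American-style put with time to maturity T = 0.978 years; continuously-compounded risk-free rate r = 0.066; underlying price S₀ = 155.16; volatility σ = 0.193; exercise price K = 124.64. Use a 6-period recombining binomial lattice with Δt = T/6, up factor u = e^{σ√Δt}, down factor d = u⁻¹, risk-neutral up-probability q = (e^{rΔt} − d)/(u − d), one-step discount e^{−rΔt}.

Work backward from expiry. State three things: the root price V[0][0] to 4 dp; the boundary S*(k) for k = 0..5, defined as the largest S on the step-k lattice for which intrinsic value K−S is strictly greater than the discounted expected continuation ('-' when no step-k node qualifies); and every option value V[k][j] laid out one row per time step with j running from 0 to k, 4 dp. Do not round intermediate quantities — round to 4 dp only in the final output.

price = 0.8677
boundary = - - - - - 105.0940
tree:
0.8677
1.7125 0.1932
3.3157 0.4338 0.0000
6.2558 0.9740 0.0000 0.0000
11.3761 2.1873 0.0000 0.0000 0.0000
19.5460 4.9117 0.0000 0.0000 0.0000 0.0000
27.4241 11.0296 0.0000 0.0000 0.0000 0.0000 0.0000

Δt=0.16300, u=1.08104, d=0.92504, q=0.54986, disc=e^(-rΔt)=0.98930
k=6 terminal: V=max(K-S,0) → 27.4241 11.0296 0.0000 0.0000 0.0000 0.0000 0.0000
k=5: j=0 S=105.0940 intr=19.5460 cont=18.2123 V=19.5460[EX]; j=1 S=122.8170 intr=1.8230 cont=4.9117 V=4.9117[hold]; j=2 S=143.5289 intr=0.0000 cont=0.0000 V=0.0000[hold]; j=3 S=167.7336 intr=0.0000 cont=0.0000 V=0.0000[hold]; j=4 S=196.0203 intr=0.0000 cont=0.0000 V=0.0000[hold]; j=5 S=229.0771 intr=0.0000 cont=0.0000 V=0.0000[hold]  S*(5)=105.0940
k=4: j=0 S=113.6104 intr=11.0296 cont=11.3761 V=11.3761[hold]; j=1 S=132.7697 intr=0.0000 cont=2.1873 V=2.1873[hold]; j=2 S=155.1600 intr=0.0000 cont=0.0000 V=0.0000[hold]; j=3 S=181.3262 intr=0.0000 cont=0.0000 V=0.0000[hold]; j=4 S=211.9051 intr=0.0000 cont=0.0000 V=0.0000[hold]  S*(4)=-
k=3: j=0 S=122.8170 intr=1.8230 cont=6.2558 V=6.2558[hold]; j=1 S=143.5289 intr=0.0000 cont=0.9740 V=0.9740[hold]; j=2 S=167.7336 intr=0.0000 cont=0.0000 V=0.0000[hold]; j=3 S=196.0203 intr=0.0000 cont=0.0000 V=0.0000[hold]  S*(3)=-
k=2: j=0 S=132.7697 intr=0.0000 cont=3.3157 V=3.3157[hold]; j=1 S=155.1600 intr=0.0000 cont=0.4338 V=0.4338[hold]; j=2 S=181.3262 intr=0.0000 cont=0.0000 V=0.0000[hold]  S*(2)=-
k=1: j=0 S=143.5289 intr=0.0000 cont=1.7125 V=1.7125[hold]; j=1 S=167.7336 intr=0.0000 cont=0.1932 V=0.1932[hold]  S*(1)=-
k=0: j=0 S=155.1600 intr=0.0000 cont=0.8677 V=0.8677[hold]  S*(0)=-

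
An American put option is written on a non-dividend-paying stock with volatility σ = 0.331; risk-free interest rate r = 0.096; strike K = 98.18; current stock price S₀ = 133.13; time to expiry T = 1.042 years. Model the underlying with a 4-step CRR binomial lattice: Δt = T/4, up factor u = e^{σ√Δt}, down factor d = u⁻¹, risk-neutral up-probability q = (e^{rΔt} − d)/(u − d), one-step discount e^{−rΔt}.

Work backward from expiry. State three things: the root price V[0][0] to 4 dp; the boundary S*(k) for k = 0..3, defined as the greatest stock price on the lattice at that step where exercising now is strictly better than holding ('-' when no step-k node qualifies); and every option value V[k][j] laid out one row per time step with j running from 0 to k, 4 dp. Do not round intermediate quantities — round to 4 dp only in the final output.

Δt=0.26050  u=1.18405  d=0.84456  q=0.53246  discount=0.97530
step 4 (expiry): payoffs max(K−S,0) = 30.4474 3.2209 0.0000 0.0000 0.0000
step 3: (k=3,j=0): S=80.1987, (K−S)⁺=17.9813, hold=15.5565 ⇒ V=17.9813 exercise | (k=3,j=1): S=112.4362, (K−S)⁺=0.0000, hold=1.4687 ⇒ V=1.4687 continue | (k=3,j=2): S=157.6324, (K−S)⁺=0.0000, hold=0.0000 ⇒ V=0.0000 continue | (k=3,j=3): S=220.9962, (K−S)⁺=0.0000, hold=0.0000 ⇒ V=0.0000 continue  boundary S*=80.1987
step 2: (k=2,j=0): S=94.9591, (K−S)⁺=3.2209, hold=8.9621 ⇒ V=8.9621 continue | (k=2,j=1): S=133.1300, (K−S)⁺=0.0000, hold=0.6697 ⇒ V=0.6697 continue | (k=2,j=2): S=186.6445, (K−S)⁺=0.0000, hold=0.0000 ⇒ V=0.0000 continue  boundary S*=-
step 1: (k=1,j=0): S=112.4362, (K−S)⁺=0.0000, hold=4.4345 ⇒ V=4.4345 continue | (k=1,j=1): S=157.6324, (K−S)⁺=0.0000, hold=0.3054 ⇒ V=0.3054 continue  boundary S*=-
step 0: (k=0,j=0): S=133.1300, (K−S)⁺=0.0000, hold=2.1807 ⇒ V=2.1807 continue  boundary S*=-

price = 2.1807
boundary = - - - 80.1987
tree:
2.1807
4.4345 0.3054
8.9621 0.6697 0.0000
17.9813 1.4687 0.0000 0.0000
30.4474 3.2209 0.0000 0.0000 0.0000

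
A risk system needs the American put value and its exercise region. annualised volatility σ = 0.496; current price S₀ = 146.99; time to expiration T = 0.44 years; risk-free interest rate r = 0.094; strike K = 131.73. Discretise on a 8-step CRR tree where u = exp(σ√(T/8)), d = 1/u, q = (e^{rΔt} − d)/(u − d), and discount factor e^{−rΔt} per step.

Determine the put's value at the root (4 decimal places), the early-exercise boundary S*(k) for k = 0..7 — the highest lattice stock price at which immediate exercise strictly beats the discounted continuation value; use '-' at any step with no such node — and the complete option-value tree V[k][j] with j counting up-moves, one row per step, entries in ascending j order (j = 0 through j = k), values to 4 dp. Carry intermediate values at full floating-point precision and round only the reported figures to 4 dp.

price = 10.1446
boundary = - - - - 92.3029 82.1669 92.3029 103.6892
tree:
10.1446
14.9424 5.3208
21.3864 8.4773 2.1328
29.6029 13.1676 3.7465 0.4969
39.4271 19.8182 6.4715 0.9856 0.0000
49.5631 28.6671 10.9329 1.9547 0.0000 0.0000
58.5860 39.4271 17.9109 3.8769 0.0000 0.0000 0.0000
66.6180 49.5631 28.0408 7.6891 0.0000 0.0000 0.0000 0.0000
73.7681 58.5860 39.4271 15.2500 0.0000 0.0000 0.0000 0.0000 0.0000

Δt=0.05500, u=1.12336, d=0.89019, q=0.49318, disc=e^(-rΔt)=0.99484
k=8 terminal: V=max(K-S,0) → 73.7681 58.5860 39.4271 15.2500 0.0000 0.0000 0.0000 0.0000 0.0000
k=7: j=0 S=65.1120 intr=66.6180 cont=65.9387 V=66.6180[EX]; j=1 S=82.1669 intr=49.5631 cont=48.8838 V=49.5631[EX]; j=2 S=103.6892 intr=28.0408 cont=27.3615 V=28.0408[EX]; j=3 S=130.8488 intr=0.8812 cont=7.6891 V=7.6891[hold]; j=4 S=165.1224 intr=0.0000 cont=0.0000 V=0.0000[hold]; j=5 S=208.3734 intr=0.0000 cont=0.0000 V=0.0000[hold]; j=6 S=262.9532 intr=0.0000 cont=0.0000 V=0.0000[hold]; j=7 S=331.8293 intr=0.0000 cont=0.0000 V=0.0000[hold]  S*(7)=103.6892
k=6: j=0 S=73.1440 intr=58.5860 cont=57.9067 V=58.5860[EX]; j=1 S=92.3029 intr=39.4271 cont=38.7478 V=39.4271[EX]; j=2 S=116.4800 intr=15.2500 cont=17.9109 V=17.9109[hold]; j=3 S=146.9900 intr=0.0000 cont=3.8769 V=3.8769[hold]; j=4 S=185.4915 intr=0.0000 cont=0.0000 V=0.0000[hold]; j=5 S=234.0779 intr=0.0000 cont=0.0000 V=0.0000[hold]; j=6 S=295.3906 intr=0.0000 cont=0.0000 V=0.0000[hold]  S*(6)=92.3029
k=5: j=0 S=82.1669 intr=49.5631 cont=48.8838 V=49.5631[EX]; j=1 S=103.6892 intr=28.0408 cont=28.6671 V=28.6671[hold]; j=2 S=130.8488 intr=0.8812 cont=10.9329 V=10.9329[hold]; j=3 S=165.1224 intr=0.0000 cont=1.9547 V=1.9547[hold]; j=4 S=208.3734 intr=0.0000 cont=0.0000 V=0.0000[hold]; j=5 S=262.9532 intr=0.0000 cont=0.0000 V=0.0000[hold]  S*(5)=82.1669
k=4: j=0 S=92.3029 intr=39.4271 cont=39.0551 V=39.4271[EX]; j=1 S=116.4800 intr=15.2500 cont=19.8182 V=19.8182[hold]; j=2 S=146.9900 intr=0.0000 cont=6.4715 V=6.4715[hold]; j=3 S=185.4915 intr=0.0000 cont=0.9856 V=0.9856[hold]; j=4 S=234.0779 intr=0.0000 cont=0.0000 V=0.0000[hold]  S*(4)=92.3029
k=3: j=0 S=103.6892 intr=28.0408 cont=29.6029 V=29.6029[hold]; j=1 S=130.8488 intr=0.8812 cont=13.1676 V=13.1676[hold]; j=2 S=165.1224 intr=0.0000 cont=3.7465 V=3.7465[hold]; j=3 S=208.3734 intr=0.0000 cont=0.4969 V=0.4969[hold]  S*(3)=-
k=2: j=0 S=116.4800 intr=15.2500 cont=21.3864 V=21.3864[hold]; j=1 S=146.9900 intr=0.0000 cont=8.4773 V=8.4773[hold]; j=2 S=185.4915 intr=0.0000 cont=2.1328 V=2.1328[hold]  S*(2)=-
k=1: j=0 S=130.8488 intr=0.8812 cont=14.9424 V=14.9424[hold]; j=1 S=165.1224 intr=0.0000 cont=5.3208 V=5.3208[hold]  S*(1)=-
k=0: j=0 S=146.9900 intr=0.0000 cont=10.1446 V=10.1446[hold]  S*(0)=-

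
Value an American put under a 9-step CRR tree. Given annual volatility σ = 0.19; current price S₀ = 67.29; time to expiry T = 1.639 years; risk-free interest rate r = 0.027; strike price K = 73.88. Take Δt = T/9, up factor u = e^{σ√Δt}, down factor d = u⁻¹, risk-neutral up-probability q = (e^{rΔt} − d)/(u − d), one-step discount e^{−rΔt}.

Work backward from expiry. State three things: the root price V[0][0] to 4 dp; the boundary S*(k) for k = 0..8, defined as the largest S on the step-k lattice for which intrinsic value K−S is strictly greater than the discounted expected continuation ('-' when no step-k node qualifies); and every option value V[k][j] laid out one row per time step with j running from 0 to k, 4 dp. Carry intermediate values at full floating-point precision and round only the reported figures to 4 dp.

Δt=0.18211  u=1.08446  d=0.92212  q=0.51010  discount=0.99510
step 9 (expiry): payoffs max(K−S,0) = 41.4437 35.7332 29.0174 21.1193 11.8306 0.9067 0.0000 0.0000 0.0000 0.0000
step 8: (k=8,j=0): S=35.1758, (K−S)⁺=38.7042, hold=38.3418 ⇒ V=38.7042 exercise | (k=8,j=1): S=41.3686, (K−S)⁺=32.5114, hold=32.1490 ⇒ V=32.5114 exercise | (k=8,j=2): S=48.6516, (K−S)⁺=25.2284, hold=24.8660 ⇒ V=25.2284 exercise | (k=8,j=3): S=57.2169, (K−S)⁺=16.6631, hold=16.3008 ⇒ V=16.6631 exercise | (k=8,j=4): S=67.2900, (K−S)⁺=6.5900, hold=6.2276 ⇒ V=6.5900 exercise | (k=8,j=5): S=79.1365, (K−S)⁺=0.0000, hold=0.4420 ⇒ V=0.4420 continue | (k=8,j=6): S=93.0687, (K−S)⁺=0.0000, hold=0.0000 ⇒ V=0.0000 continue | (k=8,j=7): S=109.4536, (K−S)⁺=0.0000, hold=0.0000 ⇒ V=0.0000 continue | (k=8,j=8): S=128.7231, (K−S)⁺=0.0000, hold=0.0000 ⇒ V=0.0000 continue  boundary S*=67.2900
step 7: (k=7,j=0): S=38.1468, (K−S)⁺=35.7332, hold=35.3709 ⇒ V=35.7332 exercise | (k=7,j=1): S=44.8626, (K−S)⁺=29.0174, hold=28.6550 ⇒ V=29.0174 exercise | (k=7,j=2): S=52.7607, (K−S)⁺=21.1193, hold=20.7569 ⇒ V=21.1193 exercise | (k=7,j=3): S=62.0494, (K−S)⁺=11.8306, hold=11.4683 ⇒ V=11.8306 exercise | (k=7,j=4): S=72.9733, (K−S)⁺=0.9067, hold=3.4370 ⇒ V=3.4370 continue | (k=7,j=5): S=85.8204, (K−S)⁺=0.0000, hold=0.2155 ⇒ V=0.2155 continue | (k=7,j=6): S=100.9292, (K−S)⁺=0.0000, hold=0.0000 ⇒ V=0.0000 continue | (k=7,j=7): S=118.6980, (K−S)⁺=0.0000, hold=0.0000 ⇒ V=0.0000 continue  boundary S*=62.0494
step 6: (k=6,j=0): S=41.3686, (K−S)⁺=32.5114, hold=32.1490 ⇒ V=32.5114 exercise | (k=6,j=1): S=48.6516, (K−S)⁺=25.2284, hold=24.8660 ⇒ V=25.2284 exercise | (k=6,j=2): S=57.2169, (K−S)⁺=16.6631, hold=16.3008 ⇒ V=16.6631 exercise | (k=6,j=3): S=67.2900, (K−S)⁺=6.5900, hold=7.5120 ⇒ V=7.5120 continue | (k=6,j=4): S=79.1365, (K−S)⁺=0.0000, hold=1.7849 ⇒ V=1.7849 continue | (k=6,j=5): S=93.0687, (K−S)⁺=0.0000, hold=0.1050 ⇒ V=0.1050 continue | (k=6,j=6): S=109.4536, (K−S)⁺=0.0000, hold=0.0000 ⇒ V=0.0000 continue  boundary S*=57.2169
step 5: (k=5,j=0): S=44.8626, (K−S)⁺=29.0174, hold=28.6550 ⇒ V=29.0174 exercise | (k=5,j=1): S=52.7607, (K−S)⁺=21.1193, hold=20.7569 ⇒ V=21.1193 exercise | (k=5,j=2): S=62.0494, (K−S)⁺=11.8306, hold=11.9363 ⇒ V=11.9363 continue | (k=5,j=3): S=72.9733, (K−S)⁺=0.9067, hold=4.5680 ⇒ V=4.5680 continue | (k=5,j=4): S=85.8204, (K−S)⁺=0.0000, hold=0.9234 ⇒ V=0.9234 continue | (k=5,j=5): S=100.9292, (K−S)⁺=0.0000, hold=0.0512 ⇒ V=0.0512 continue  boundary S*=52.7607
step 4: (k=4,j=0): S=48.6516, (K−S)⁺=25.2284, hold=24.8660 ⇒ V=25.2284 exercise | (k=4,j=1): S=57.2169, (K−S)⁺=16.6631, hold=16.3544 ⇒ V=16.6631 exercise | (k=4,j=2): S=67.2900, (K−S)⁺=6.5900, hold=8.1376 ⇒ V=8.1376 continue | (k=4,j=3): S=79.1365, (K−S)⁺=0.0000, hold=2.6956 ⇒ V=2.6956 continue | (k=4,j=4): S=93.0687, (K−S)⁺=0.0000, hold=0.4762 ⇒ V=0.4762 continue  boundary S*=57.2169
step 3: (k=3,j=0): S=52.7607, (K−S)⁺=21.1193, hold=20.7569 ⇒ V=21.1193 exercise | (k=3,j=1): S=62.0494, (K−S)⁺=11.8306, hold=12.2538 ⇒ V=12.2538 continue | (k=3,j=2): S=72.9733, (K−S)⁺=0.9067, hold=5.3353 ⇒ V=5.3353 continue | (k=3,j=3): S=85.8204, (K−S)⁺=0.0000, hold=1.5558 ⇒ V=1.5558 continue  boundary S*=52.7607
step 2: (k=2,j=0): S=57.2169, (K−S)⁺=16.6631, hold=16.5156 ⇒ V=16.6631 exercise | (k=2,j=1): S=67.2900, (K−S)⁺=6.5900, hold=8.6819 ⇒ V=8.6819 continue | (k=2,j=2): S=79.1365, (K−S)⁺=0.0000, hold=3.3907 ⇒ V=3.3907 continue  boundary S*=57.2169
step 1: (k=1,j=0): S=62.0494, (K−S)⁺=11.8306, hold=12.5301 ⇒ V=12.5301 continue | (k=1,j=1): S=72.9733, (K−S)⁺=0.9067, hold=5.9535 ⇒ V=5.9535 continue  boundary S*=-
step 0: (k=0,j=0): S=67.2900, (K−S)⁺=6.5900, hold=9.1303 ⇒ V=9.1303 continue  boundary S*=-

price = 9.1303
boundary = - - 57.2169 52.7607 57.2169 52.7607 57.2169 62.0494 67.2900
tree:
9.1303
12.5301 5.9535
16.6631 8.6819 3.3907
21.1193 12.2538 5.3353 1.5558
25.2284 16.6631 8.1376 2.6956 0.4762
29.0174 21.1193 11.9363 4.5680 0.9234 0.0512
32.5114 25.2284 16.6631 7.5120 1.7849 0.1050 0.0000
35.7332 29.0174 21.1193 11.8306 3.4370 0.2155 0.0000 0.0000
38.7042 32.5114 25.2284 16.6631 6.5900 0.4420 0.0000 0.0000 0.0000
41.4437 35.7332 29.0174 21.1193 11.8306 0.9067 0.0000 0.0000 0.0000 0.0000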